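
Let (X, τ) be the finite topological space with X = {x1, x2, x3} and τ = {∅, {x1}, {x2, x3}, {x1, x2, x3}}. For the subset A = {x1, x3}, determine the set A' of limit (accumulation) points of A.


A' = {x2}

For each x ∈ X, list the open sets U ∈ τ with x ∈ U, then check whether U ∩ (A ∖ {x}) ≠ ∅ for every such U.
  x = x1: open {x1} ∋ x has {x1} ∩ (A ∖ {x1}) = ∅, so x is NOT a limit point.
  x = x2: opens ∋ x are {x2, x3}, {x1, x2, x3}; each meets A ∖ {x2}, so x IS a limit point.
  x = x3: open {x2, x3} ∋ x has {x2, x3} ∩ (A ∖ {x3}) = ∅, so x is NOT a limit point.
Collecting: A' = {x2}.


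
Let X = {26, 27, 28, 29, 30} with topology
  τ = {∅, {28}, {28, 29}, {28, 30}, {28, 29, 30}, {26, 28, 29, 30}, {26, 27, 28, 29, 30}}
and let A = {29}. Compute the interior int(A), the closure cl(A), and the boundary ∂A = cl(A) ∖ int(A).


int(A) = ∅, cl(A) = {26, 27, 29}, ∂A = {26, 27, 29}.

Closed sets in (X, τ) are complements of opens:
  closed(X, τ) = {∅, {27}, {26, 27}, {26, 27, 29}, {26, 27, 30}, {26, 27, 29, 30}, {26, 27, 28, 29, 30}}.
int(A) = ⋃ {U ∈ τ : U ⊆ A}. Opens contained in A: ∅.
Taking the union of these: int(A) = ∅.
cl(A) = ⋂ {C closed : A ⊆ C}. Closed sets containing A: {26, 27, 29}, {26, 27, 29, 30}, {26, 27, 28, 29, 30}.
Intersecting these: cl(A) = {26, 27, 29}.
∂A = cl(A) ∖ int(A) = {26, 27, 29} ∖ ∅ = {26, 27, 29}.


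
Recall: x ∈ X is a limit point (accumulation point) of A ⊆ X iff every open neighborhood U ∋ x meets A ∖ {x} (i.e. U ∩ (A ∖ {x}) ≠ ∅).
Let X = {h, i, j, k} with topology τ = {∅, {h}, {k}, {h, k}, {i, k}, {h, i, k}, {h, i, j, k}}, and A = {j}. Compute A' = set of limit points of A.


A' = ∅

For each x ∈ X, list the open sets U ∈ τ with x ∈ U, then check whether U ∩ (A ∖ {x}) ≠ ∅ for every such U.
  x = h: open {h} ∋ x has {h} ∩ (A ∖ {h}) = ∅, so x is NOT a limit point.
  x = i: open {i, k} ∋ x has {i, k} ∩ (A ∖ {i}) = ∅, so x is NOT a limit point.
  x = j: open {h, i, j, k} ∋ x has {h, i, j, k} ∩ (A ∖ {j}) = ∅, so x is NOT a limit point.
  x = k: open {k} ∋ x has {k} ∩ (A ∖ {k}) = ∅, so x is NOT a limit point.
Collecting: A' = ∅.


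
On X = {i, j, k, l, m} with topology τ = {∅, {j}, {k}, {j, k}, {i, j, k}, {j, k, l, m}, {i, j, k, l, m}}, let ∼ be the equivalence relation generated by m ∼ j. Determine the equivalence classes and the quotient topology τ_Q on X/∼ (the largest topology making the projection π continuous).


X/∼ = {[i], [j=m], [k], [l]}; |τ_Q| = 4.

Equivalence classes: [i], [j=m], [k], [l].
Quotient map π: X → X/∼ sends i ↦ [i], j ↦ [j=m], k ↦ [k], l ↦ [l], m ↦ [j=m].
For each subset V ⊆ X/∼, compute π^{-1}(V) ⊆ X and check whether π^{-1}(V) ∈ τ. V is open in τ_Q iff π^{-1}(V) ∈ τ.
  V = {}: π^{-1}(V) = ∅ ∈ τ ✓.
  V = {[i]}: π^{-1}(V) = {i} ∉ τ ✗.
  V = {[j=m]}: π^{-1}(V) = {j, m} ∉ τ ✗.
  V = {[i], [j=m]}: π^{-1}(V) = {i, j, m} ∉ τ ✗.
  V = {[k]}: π^{-1}(V) = {k} ∈ τ ✓.
  V = {[i], [k]}: π^{-1}(V) = {i, k} ∉ τ ✗.
  V = {[j=m], [k]}: π^{-1}(V) = {j, k, m} ∉ τ ✗.
  V = {[i], [j=m], [k]}: π^{-1}(V) = {i, j, k, m} ∉ τ ✗.
  V = {[l]}: π^{-1}(V) = {l} ∉ τ ✗.
  V = {[i], [l]}: π^{-1}(V) = {i, l} ∉ τ ✗.
  V = {[j=m], [l]}: π^{-1}(V) = {j, l, m} ∉ τ ✗.
  V = {[i], [j=m], [l]}: π^{-1}(V) = {i, j, l, m} ∉ τ ✗.
  V = {[k], [l]}: π^{-1}(V) = {k, l} ∉ τ ✗.
  V = {[i], [k], [l]}: π^{-1}(V) = {i, k, l} ∉ τ ✗.
  V = {[j=m], [k], [l]}: π^{-1}(V) = {j, k, l, m} ∈ τ ✓.
  V = {[i], [j=m], [k], [l]}: π^{-1}(V) = {i, j, k, l, m} ∈ τ ✓.
Open sets in the quotient: τ_Q = {{}, {[k]}, {[j=m], [k], [l]}, {[i], [j=m], [k], [l]}} (4 elements).


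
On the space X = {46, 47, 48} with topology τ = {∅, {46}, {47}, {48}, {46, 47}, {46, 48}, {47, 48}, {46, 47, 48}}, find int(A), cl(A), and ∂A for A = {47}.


int(A) = {47}, cl(A) = {47}, ∂A = ∅.

Closed sets in (X, τ) are complements of opens:
  closed(X, τ) = {∅, {46}, {47}, {48}, {46, 47}, {46, 48}, {47, 48}, {46, 47, 48}}.
int(A) = ⋃ {U ∈ τ : U ⊆ A}. Opens contained in A: ∅, {47}.
Taking the union of these: int(A) = {47}.
cl(A) = ⋂ {C closed : A ⊆ C}. Closed sets containing A: {47}, {46, 47}, {47, 48}, {46, 47, 48}.
Intersecting these: cl(A) = {47}.
∂A = cl(A) ∖ int(A) = {47} ∖ {47} = ∅.


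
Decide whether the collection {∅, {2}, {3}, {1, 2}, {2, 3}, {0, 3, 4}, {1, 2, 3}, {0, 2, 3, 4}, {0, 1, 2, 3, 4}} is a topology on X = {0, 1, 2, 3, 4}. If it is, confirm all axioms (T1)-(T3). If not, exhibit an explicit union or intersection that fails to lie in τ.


τ IS a topology on X.

Axiom (T1): ∅ ∈ τ? Yes; X ∈ τ? Yes.
Axiom (T2/T3): check pairwise unions and intersections of members of τ.
All pairwise intersections and unions checked — each lies in τ. Therefore τ satisfies (T1), (T2), (T3): it IS a topology on X.


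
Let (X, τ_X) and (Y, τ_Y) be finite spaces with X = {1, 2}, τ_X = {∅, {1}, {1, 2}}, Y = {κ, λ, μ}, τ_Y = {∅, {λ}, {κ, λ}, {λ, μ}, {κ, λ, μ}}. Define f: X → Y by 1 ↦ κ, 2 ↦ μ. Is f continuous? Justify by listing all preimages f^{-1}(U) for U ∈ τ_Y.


f is NOT continuous.

Compute f^{-1}(U) for each U ∈ τ_Y:
  U = ∅: f^{-1}(U) = ∅ ∈ τ_X ✓.
  U = {λ}: f^{-1}(U) = ∅ ∈ τ_X ✓.
  U = {κ, λ}: f^{-1}(U) = {1} ∈ τ_X ✓.
  U = {λ, μ}: f^{-1}(U) = {2} ∉ τ_X ✗.
  U = {κ, λ, μ}: f^{-1}(U) = {1, 2} ∈ τ_X ✓.
Found U = {λ, μ} with f^{-1}(U) = {2} not in τ_X. Therefore f is NOT continuous.


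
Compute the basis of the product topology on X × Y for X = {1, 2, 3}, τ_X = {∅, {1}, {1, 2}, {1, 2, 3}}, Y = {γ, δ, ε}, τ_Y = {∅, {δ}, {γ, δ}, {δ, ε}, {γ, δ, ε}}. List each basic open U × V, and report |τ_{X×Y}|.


Basis B = {∅ × ∅, {1} × {δ}, {1} × {γ, δ}, {1} × {δ, ε}, {1, 2} × {δ}, {1} × {γ, δ, ε}, {1, 2, 3} × {δ}, {1, 2} × {γ, δ}, {1, 2} × {δ, ε}, {1, 2} × {γ, δ, ε}, {1, 2, 3} × {γ, δ}, {1, 2, 3} × {δ, ε}, {1, 2, 3} × {γ, δ, ε}}; |τ_{X×Y}| = 30.

Enumerate products U × V with U ∈ τ_X, V ∈ τ_Y (deduplicated):
  ∅ × ∅ = {} (∅)
  {1} × {δ} = {(1,δ)}
  {1} × {γ, δ} = {(1,γ), (1,δ)}
  {1} × {δ, ε} = {(1,δ), (1,ε)}
  {1, 2} × {δ} = {(1,δ), (2,δ)}
  {1} × {γ, δ, ε} = {(1,γ), (1,δ), (1,ε)}
  {1, 2, 3} × {δ} = {(1,δ), (2,δ), (3,δ)}
  {1, 2} × {γ, δ} = {(1,γ), (1,δ), (2,γ), (2,δ)}
  {1, 2} × {δ, ε} = {(1,δ), (1,ε), (2,δ), (2,ε)}
  {1, 2} × {γ, δ, ε} = {(1,γ), (1,δ), (1,ε), (2,γ), (2,δ), (2,ε)}
  {1, 2, 3} × {γ, δ} = {(1,γ), (1,δ), (2,γ), (2,δ), (3,γ), (3,δ)}
  {1, 2, 3} × {δ, ε} = {(1,δ), (1,ε), (2,δ), (2,ε), (3,δ), (3,ε)}
  {1, 2, 3} × {γ, δ, ε} = {(1,γ), (1,δ), (1,ε), (2,γ), (2,δ), (2,ε), (3,γ), (3,δ), (3,ε)}
These 13 distinct sets form the basis B.
Close under arbitrary unions to get τ_{X×Y}; counting gives |τ_{X×Y}| = 30.


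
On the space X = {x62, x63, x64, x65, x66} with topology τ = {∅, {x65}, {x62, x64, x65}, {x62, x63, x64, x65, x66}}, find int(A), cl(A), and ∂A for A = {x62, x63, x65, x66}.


int(A) = {x65}, cl(A) = {x62, x63, x64, x65, x66}, ∂A = {x62, x63, x64, x66}.

Closed sets in (X, τ) are complements of opens:
  closed(X, τ) = {∅, {x63, x66}, {x62, x63, x64, x66}, {x62, x63, x64, x65, x66}}.
int(A) = ⋃ {U ∈ τ : U ⊆ A}. Opens contained in A: ∅, {x65}.
Taking the union of these: int(A) = {x65}.
cl(A) = ⋂ {C closed : A ⊆ C}. Closed sets containing A: {x62, x63, x64, x65, x66}.
Intersecting these: cl(A) = {x62, x63, x64, x65, x66}.
∂A = cl(A) ∖ int(A) = {x62, x63, x64, x65, x66} ∖ {x65} = {x62, x63, x64, x66}.


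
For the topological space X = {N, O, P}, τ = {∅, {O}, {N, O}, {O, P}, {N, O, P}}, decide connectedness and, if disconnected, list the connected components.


(X, τ) is connected.

Find clopen sets (U ∈ τ with X ∖ U ∈ τ):
  U = ∅, X ∖ U = {N, O, P} — both open, so U is clopen.
  U = {N, O, P}, X ∖ U = ∅ — both open, so U is clopen.
Only trivial clopens (∅ and X) exist, so (X, τ) is connected.
Compute connected components by grouping points that agree on all clopens:
  component: {N, O, P}


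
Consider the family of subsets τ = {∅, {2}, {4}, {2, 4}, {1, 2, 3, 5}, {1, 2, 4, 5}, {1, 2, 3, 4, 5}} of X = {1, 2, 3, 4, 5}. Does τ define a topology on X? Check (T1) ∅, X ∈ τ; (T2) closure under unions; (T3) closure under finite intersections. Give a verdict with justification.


τ is NOT a topology on X.

Axiom (T1): ∅ ∈ τ? Yes; X ∈ τ? Yes.
Axiom (T2/T3): check pairwise unions and intersections of members of τ.
Counterexample for (T3): {1, 2, 3, 5} ∩ {1, 2, 4, 5} = {1, 2, 5} ∉ τ. Therefore τ is NOT a topology.


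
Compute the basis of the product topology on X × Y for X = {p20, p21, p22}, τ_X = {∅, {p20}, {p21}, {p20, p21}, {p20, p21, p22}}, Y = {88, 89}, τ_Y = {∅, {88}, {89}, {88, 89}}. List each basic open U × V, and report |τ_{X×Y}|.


Basis B = {∅ × ∅, {p20} × {88}, {p20} × {89}, {p21} × {88}, {p21} × {89}, {p20} × {88, 89}, {p20, p21} × {88}, {p20, p21} × {89}, {p21} × {88, 89}, {p20, p21, p22} × {88}, {p20, p21, p22} × {89}, {p20, p21} × {88, 89}, {p20, p21, p22} × {88, 89}}; |τ_{X×Y}| = 25.

Enumerate products U × V with U ∈ τ_X, V ∈ τ_Y (deduplicated):
  ∅ × ∅ = {} (∅)
  {p20} × {88} = {(p20,88)}
  {p20} × {89} = {(p20,89)}
  {p21} × {88} = {(p21,88)}
  {p21} × {89} = {(p21,89)}
  {p20} × {88, 89} = {(p20,88), (p20,89)}
  {p20, p21} × {88} = {(p20,88), (p21,88)}
  {p20, p21} × {89} = {(p20,89), (p21,89)}
  {p21} × {88, 89} = {(p21,88), (p21,89)}
  {p20, p21, p22} × {88} = {(p20,88), (p21,88), (p22,88)}
  {p20, p21, p22} × {89} = {(p20,89), (p21,89), (p22,89)}
  {p20, p21} × {88, 89} = {(p20,88), (p20,89), (p21,88), (p21,89)}
  {p20, p21, p22} × {88, 89} = {(p20,88), (p20,89), (p21,88), (p21,89), (p22,88), (p22,89)}
These 13 distinct sets form the basis B.
Close under arbitrary unions to get τ_{X×Y}; counting gives |τ_{X×Y}| = 25.


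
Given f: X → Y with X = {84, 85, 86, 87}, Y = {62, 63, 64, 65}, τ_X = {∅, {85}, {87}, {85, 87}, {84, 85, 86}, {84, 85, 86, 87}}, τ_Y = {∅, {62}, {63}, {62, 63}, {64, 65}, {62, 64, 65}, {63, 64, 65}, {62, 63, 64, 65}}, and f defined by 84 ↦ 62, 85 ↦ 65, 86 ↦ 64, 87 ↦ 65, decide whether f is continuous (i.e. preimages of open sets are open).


f is NOT continuous.

Compute f^{-1}(U) for each U ∈ τ_Y:
  U = ∅: f^{-1}(U) = ∅ ∈ τ_X ✓.
  U = {62}: f^{-1}(U) = {84} ∉ τ_X ✗.
  U = {63}: f^{-1}(U) = ∅ ∈ τ_X ✓.
  U = {62, 63}: f^{-1}(U) = {84} ∉ τ_X ✗.
  U = {64, 65}: f^{-1}(U) = {85, 86, 87} ∉ τ_X ✗.
  U = {62, 64, 65}: f^{-1}(U) = {84, 85, 86, 87} ∈ τ_X ✓.
  U = {63, 64, 65}: f^{-1}(U) = {85, 86, 87} ∉ τ_X ✗.
  U = {62, 63, 64, 65}: f^{-1}(U) = {84, 85, 86, 87} ∈ τ_X ✓.
Found U = {62} with f^{-1}(U) = {84} not in τ_X. Therefore f is NOT continuous.


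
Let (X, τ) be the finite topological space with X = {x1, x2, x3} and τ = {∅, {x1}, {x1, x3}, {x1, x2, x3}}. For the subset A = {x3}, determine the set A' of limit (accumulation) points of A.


A' = {x2}

For each x ∈ X, list the open sets U ∈ τ with x ∈ U, then check whether U ∩ (A ∖ {x}) ≠ ∅ for every such U.
  x = x1: open {x1} ∋ x has {x1} ∩ (A ∖ {x1}) = ∅, so x is NOT a limit point.
  x = x2: opens ∋ x are {x1, x2, x3}; each meets A ∖ {x2}, so x IS a limit point.
  x = x3: open {x1, x3} ∋ x has {x1, x3} ∩ (A ∖ {x3}) = ∅, so x is NOT a limit point.
Collecting: A' = {x2}.


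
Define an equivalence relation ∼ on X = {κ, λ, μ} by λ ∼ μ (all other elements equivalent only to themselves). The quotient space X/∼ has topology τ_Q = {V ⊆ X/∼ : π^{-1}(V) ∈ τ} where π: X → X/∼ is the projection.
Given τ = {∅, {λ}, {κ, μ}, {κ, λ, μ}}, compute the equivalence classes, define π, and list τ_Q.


X/∼ = {[κ], [λ=μ]}; |τ_Q| = 2.

Equivalence classes: [κ], [λ=μ].
Quotient map π: X → X/∼ sends κ ↦ [κ], λ ↦ [λ=μ], μ ↦ [λ=μ].
For each subset V ⊆ X/∼, compute π^{-1}(V) ⊆ X and check whether π^{-1}(V) ∈ τ. V is open in τ_Q iff π^{-1}(V) ∈ τ.
  V = {}: π^{-1}(V) = ∅ ∈ τ ✓.
  V = {[κ]}: π^{-1}(V) = {κ} ∉ τ ✗.
  V = {[λ=μ]}: π^{-1}(V) = {λ, μ} ∉ τ ✗.
  V = {[κ], [λ=μ]}: π^{-1}(V) = {κ, λ, μ} ∈ τ ✓.
Open sets in the quotient: τ_Q = {{}, {[κ], [λ=μ]}} (2 elements).


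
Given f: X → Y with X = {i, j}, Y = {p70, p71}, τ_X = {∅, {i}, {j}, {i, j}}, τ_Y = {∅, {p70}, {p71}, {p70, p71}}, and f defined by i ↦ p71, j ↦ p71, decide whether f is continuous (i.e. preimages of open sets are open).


f IS continuous.

Compute f^{-1}(U) for each U ∈ τ_Y:
  U = ∅: f^{-1}(U) = ∅ ∈ τ_X ✓.
  U = {p70}: f^{-1}(U) = ∅ ∈ τ_X ✓.
  U = {p71}: f^{-1}(U) = {i, j} ∈ τ_X ✓.
  U = {p70, p71}: f^{-1}(U) = {i, j} ∈ τ_X ✓.
Every preimage lies in τ_X, so f IS continuous.


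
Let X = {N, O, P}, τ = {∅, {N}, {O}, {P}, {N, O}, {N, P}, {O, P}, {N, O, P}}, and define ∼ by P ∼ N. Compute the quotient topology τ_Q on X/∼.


X/∼ = {[N=P], [O]}; |τ_Q| = 4.

Equivalence classes: [N=P], [O].
Quotient map π: X → X/∼ sends N ↦ [N=P], O ↦ [O], P ↦ [N=P].
For each subset V ⊆ X/∼, compute π^{-1}(V) ⊆ X and check whether π^{-1}(V) ∈ τ. V is open in τ_Q iff π^{-1}(V) ∈ τ.
  V = {}: π^{-1}(V) = ∅ ∈ τ ✓.
  V = {[N=P]}: π^{-1}(V) = {N, P} ∈ τ ✓.
  V = {[O]}: π^{-1}(V) = {O} ∈ τ ✓.
  V = {[N=P], [O]}: π^{-1}(V) = {N, O, P} ∈ τ ✓.
Open sets in the quotient: τ_Q = {{}, {[N=P]}, {[O]}, {[N=P], [O]}} (4 elements).


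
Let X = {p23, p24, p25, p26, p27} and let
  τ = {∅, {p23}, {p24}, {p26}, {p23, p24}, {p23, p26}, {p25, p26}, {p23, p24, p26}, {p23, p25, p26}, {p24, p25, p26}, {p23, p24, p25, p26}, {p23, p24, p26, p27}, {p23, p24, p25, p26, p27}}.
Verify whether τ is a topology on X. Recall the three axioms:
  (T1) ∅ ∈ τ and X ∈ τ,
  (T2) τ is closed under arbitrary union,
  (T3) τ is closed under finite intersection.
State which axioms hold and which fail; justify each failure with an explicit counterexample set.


τ is NOT a topology on X.

Axiom (T1): ∅ ∈ τ? Yes; X ∈ τ? Yes.
Axiom (T2/T3): check pairwise unions and intersections of members of τ.
Counterexample for (T2): {p24} ∪ {p26} = {p24, p26} ∉ τ. Therefore τ is NOT a topology.


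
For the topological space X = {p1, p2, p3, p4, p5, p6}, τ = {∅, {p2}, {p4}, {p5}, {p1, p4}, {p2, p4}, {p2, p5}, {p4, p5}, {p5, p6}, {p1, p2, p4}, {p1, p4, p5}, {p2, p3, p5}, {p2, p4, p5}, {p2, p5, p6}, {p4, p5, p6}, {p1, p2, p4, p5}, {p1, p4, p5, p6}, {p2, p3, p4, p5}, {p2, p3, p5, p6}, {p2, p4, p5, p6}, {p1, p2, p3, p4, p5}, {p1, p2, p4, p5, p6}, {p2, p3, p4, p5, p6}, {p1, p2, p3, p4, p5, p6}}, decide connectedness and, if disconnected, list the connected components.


(X, τ) is disconnected; components = [{p1, p4}, {p2, p3, p5, p6}].

Find clopen sets (U ∈ τ with X ∖ U ∈ τ):
  U = ∅, X ∖ U = {p1, p2, p3, p4, p5, p6} — both open, so U is clopen.
  U = {p1, p4}, X ∖ U = {p2, p3, p5, p6} — both open, so U is clopen.
  U = {p2, p3, p5, p6}, X ∖ U = {p1, p4} — both open, so U is clopen.
  U = {p1, p2, p3, p4, p5, p6}, X ∖ U = ∅ — both open, so U is clopen.
Nontrivial clopen(s) exist: e.g. {p1, p4}. So (X, τ) is disconnected.
Compute connected components by grouping points that agree on all clopens:
  component: {p1, p4}
  component: {p2, p3, p5, p6}


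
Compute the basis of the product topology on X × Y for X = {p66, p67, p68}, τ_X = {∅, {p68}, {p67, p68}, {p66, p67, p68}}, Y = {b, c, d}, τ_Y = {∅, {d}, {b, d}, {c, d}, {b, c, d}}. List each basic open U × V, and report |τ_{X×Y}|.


Basis B = {∅ × ∅, {p68} × {d}, {p67, p68} × {d}, {p68} × {b, d}, {p68} × {c, d}, {p66, p67, p68} × {d}, {p68} × {b, c, d}, {p67, p68} × {b, d}, {p67, p68} × {c, d}, {p66, p67, p68} × {b, d}, {p66, p67, p68} × {c, d}, {p67, p68} × {b, c, d}, {p66, p67, p68} × {b, c, d}}; |τ_{X×Y}| = 30.

Enumerate products U × V with U ∈ τ_X, V ∈ τ_Y (deduplicated):
  ∅ × ∅ = {} (∅)
  {p68} × {d} = {(p68,d)}
  {p67, p68} × {d} = {(p67,d), (p68,d)}
  {p68} × {b, d} = {(p68,b), (p68,d)}
  {p68} × {c, d} = {(p68,c), (p68,d)}
  {p66, p67, p68} × {d} = {(p66,d), (p67,d), (p68,d)}
  {p68} × {b, c, d} = {(p68,b), (p68,c), (p68,d)}
  {p67, p68} × {b, d} = {(p67,b), (p67,d), (p68,b), (p68,d)}
  {p67, p68} × {c, d} = {(p67,c), (p67,d), (p68,c), (p68,d)}
  {p66, p67, p68} × {b, d} = {(p66,b), (p66,d), (p67,b), (p67,d), (p68,b), (p68,d)}
  {p66, p67, p68} × {c, d} = {(p66,c), (p66,d), (p67,c), (p67,d), (p68,c), (p68,d)}
  {p67, p68} × {b, c, d} = {(p67,b), (p67,c), (p67,d), (p68,b), (p68,c), (p68,d)}
  {p66, p67, p68} × {b, c, d} = {(p66,b), (p66,c), (p66,d), (p67,b), (p67,c), (p67,d), (p68,b), (p68,c), (p68,d)}
These 13 distinct sets form the basis B.
Close under arbitrary unions to get τ_{X×Y}; counting gives |τ_{X×Y}| = 30.


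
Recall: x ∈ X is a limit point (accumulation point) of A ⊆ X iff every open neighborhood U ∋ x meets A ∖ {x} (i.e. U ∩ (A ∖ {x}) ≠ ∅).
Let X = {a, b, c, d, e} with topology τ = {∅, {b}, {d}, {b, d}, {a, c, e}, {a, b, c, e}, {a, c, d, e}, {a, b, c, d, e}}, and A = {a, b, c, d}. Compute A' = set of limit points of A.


A' = {a, c, e}

For each x ∈ X, list the open sets U ∈ τ with x ∈ U, then check whether U ∩ (A ∖ {x}) ≠ ∅ for every such U.
  x = a: opens ∋ x are {a, c, e}, {a, b, c, e}, {a, c, d, e}, {a, b, c, d, e}; each meets A ∖ {a}, so x IS a limit point.
  x = b: open {b} ∋ x has {b} ∩ (A ∖ {b}) = ∅, so x is NOT a limit point.
  x = c: opens ∋ x are {a, c, e}, {a, b, c, e}, {a, c, d, e}, {a, b, c, d, e}; each meets A ∖ {c}, so x IS a limit point.
  x = d: open {d} ∋ x has {d} ∩ (A ∖ {d}) = ∅, so x is NOT a limit point.
  x = e: opens ∋ x are {a, c, e}, {a, b, c, e}, {a, c, d, e}, {a, b, c, d, e}; each meets A ∖ {e}, so x IS a limit point.
Collecting: A' = {a, c, e}.


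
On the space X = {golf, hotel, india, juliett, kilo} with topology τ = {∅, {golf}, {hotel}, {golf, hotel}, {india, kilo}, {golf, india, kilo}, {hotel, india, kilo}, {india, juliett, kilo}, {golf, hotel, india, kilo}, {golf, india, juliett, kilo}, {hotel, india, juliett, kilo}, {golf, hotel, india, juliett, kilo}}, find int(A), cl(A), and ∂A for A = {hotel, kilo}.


int(A) = {hotel}, cl(A) = {hotel, india, juliett, kilo}, ∂A = {india, juliett, kilo}.

Closed sets in (X, τ) are complements of opens:
  closed(X, τ) = {∅, {golf}, {hotel}, {juliett}, {golf, hotel}, {golf, juliett}, {hotel, juliett}, {golf, hotel, juliett}, {india, juliett, kilo}, {golf, india, juliett, kilo}, {hotel, india, juliett, kilo}, {golf, hotel, india, juliett, kilo}}.
int(A) = ⋃ {U ∈ τ : U ⊆ A}. Opens contained in A: ∅, {hotel}.
Taking the union of these: int(A) = {hotel}.
cl(A) = ⋂ {C closed : A ⊆ C}. Closed sets containing A: {hotel, india, juliett, kilo}, {golf, hotel, india, juliett, kilo}.
Intersecting these: cl(A) = {hotel, india, juliett, kilo}.
∂A = cl(A) ∖ int(A) = {hotel, india, juliett, kilo} ∖ {hotel} = {india, juliett, kilo}.


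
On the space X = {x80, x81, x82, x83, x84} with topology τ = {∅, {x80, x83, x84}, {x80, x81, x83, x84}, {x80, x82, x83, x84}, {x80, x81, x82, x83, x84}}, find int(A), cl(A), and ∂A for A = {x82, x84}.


int(A) = ∅, cl(A) = {x80, x81, x82, x83, x84}, ∂A = {x80, x81, x82, x83, x84}.

Closed sets in (X, τ) are complements of opens:
  closed(X, τ) = {∅, {x81}, {x82}, {x81, x82}, {x80, x81, x82, x83, x84}}.
int(A) = ⋃ {U ∈ τ : U ⊆ A}. Opens contained in A: ∅.
Taking the union of these: int(A) = ∅.
cl(A) = ⋂ {C closed : A ⊆ C}. Closed sets containing A: {x80, x81, x82, x83, x84}.
Intersecting these: cl(A) = {x80, x81, x82, x83, x84}.
∂A = cl(A) ∖ int(A) = {x80, x81, x82, x83, x84} ∖ ∅ = {x80, x81, x82, x83, x84}.


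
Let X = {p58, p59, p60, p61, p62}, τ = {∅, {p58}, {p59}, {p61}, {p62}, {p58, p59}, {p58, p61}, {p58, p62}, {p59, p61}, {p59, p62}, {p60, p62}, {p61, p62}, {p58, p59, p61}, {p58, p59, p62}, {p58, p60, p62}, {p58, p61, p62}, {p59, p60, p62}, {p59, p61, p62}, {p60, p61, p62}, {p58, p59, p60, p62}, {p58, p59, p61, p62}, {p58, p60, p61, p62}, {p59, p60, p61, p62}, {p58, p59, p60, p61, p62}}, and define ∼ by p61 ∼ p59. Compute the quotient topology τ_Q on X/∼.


X/∼ = {[p58], [p59=p61], [p60], [p62]}; |τ_Q| = 12.

Equivalence classes: [p58], [p59=p61], [p60], [p62].
Quotient map π: X → X/∼ sends p58 ↦ [p58], p59 ↦ [p59=p61], p60 ↦ [p60], p61 ↦ [p59=p61], p62 ↦ [p62].
For each subset V ⊆ X/∼, compute π^{-1}(V) ⊆ X and check whether π^{-1}(V) ∈ τ. V is open in τ_Q iff π^{-1}(V) ∈ τ.
  V = {}: π^{-1}(V) = ∅ ∈ τ ✓.
  V = {[p58]}: π^{-1}(V) = {p58} ∈ τ ✓.
  V = {[p59=p61]}: π^{-1}(V) = {p59, p61} ∈ τ ✓.
  V = {[p58], [p59=p61]}: π^{-1}(V) = {p58, p59, p61} ∈ τ ✓.
  V = {[p60]}: π^{-1}(V) = {p60} ∉ τ ✗.
  V = {[p58], [p60]}: π^{-1}(V) = {p58, p60} ∉ τ ✗.
  V = {[p59=p61], [p60]}: π^{-1}(V) = {p59, p60, p61} ∉ τ ✗.
  V = {[p58], [p59=p61], [p60]}: π^{-1}(V) = {p58, p59, p60, p61} ∉ τ ✗.
  V = {[p62]}: π^{-1}(V) = {p62} ∈ τ ✓.
  V = {[p58], [p62]}: π^{-1}(V) = {p58, p62} ∈ τ ✓.
  V = {[p59=p61], [p62]}: π^{-1}(V) = {p59, p61, p62} ∈ τ ✓.
  V = {[p58], [p59=p61], [p62]}: π^{-1}(V) = {p58, p59, p61, p62} ∈ τ ✓.
  V = {[p60], [p62]}: π^{-1}(V) = {p60, p62} ∈ τ ✓.
  V = {[p58], [p60], [p62]}: π^{-1}(V) = {p58, p60, p62} ∈ τ ✓.
  V = {[p59=p61], [p60], [p62]}: π^{-1}(V) = {p59, p60, p61, p62} ∈ τ ✓.
  V = {[p58], [p59=p61], [p60], [p62]}: π^{-1}(V) = {p58, p59, p60, p61, p62} ∈ τ ✓.
Open sets in the quotient: τ_Q = {{}, {[p58]}, {[p59=p61]}, {[p58], [p59=p61]}, {[p62]}, {[p58], [p62]}, {[p59=p61], [p62]}, {[p58], [p59=p61], [p62]}, {[p60], [p62]}, {[p58], [p60], [p62]}, {[p59=p61], [p60], [p62]}, {[p58], [p59=p61], [p60], [p62]}} (12 elements).


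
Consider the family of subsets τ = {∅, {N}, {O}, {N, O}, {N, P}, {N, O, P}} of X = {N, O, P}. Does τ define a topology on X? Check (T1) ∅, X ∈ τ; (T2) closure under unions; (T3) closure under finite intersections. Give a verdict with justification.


τ IS a topology on X.

Axiom (T1): ∅ ∈ τ? Yes; X ∈ τ? Yes.
Axiom (T2/T3): check pairwise unions and intersections of members of τ.
All pairwise intersections and unions checked — each lies in τ. Therefore τ satisfies (T1), (T2), (T3): it IS a topology on X.


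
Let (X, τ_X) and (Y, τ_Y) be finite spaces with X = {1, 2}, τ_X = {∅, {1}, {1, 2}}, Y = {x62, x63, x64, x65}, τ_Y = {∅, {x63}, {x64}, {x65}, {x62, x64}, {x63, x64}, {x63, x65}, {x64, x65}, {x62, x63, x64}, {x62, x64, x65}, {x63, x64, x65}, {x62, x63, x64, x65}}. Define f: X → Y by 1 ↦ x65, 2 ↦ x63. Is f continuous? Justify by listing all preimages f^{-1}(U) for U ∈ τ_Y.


f is NOT continuous.

Compute f^{-1}(U) for each U ∈ τ_Y:
  U = ∅: f^{-1}(U) = ∅ ∈ τ_X ✓.
  U = {x63}: f^{-1}(U) = {2} ∉ τ_X ✗.
  U = {x64}: f^{-1}(U) = ∅ ∈ τ_X ✓.
  U = {x65}: f^{-1}(U) = {1} ∈ τ_X ✓.
  U = {x62, x64}: f^{-1}(U) = ∅ ∈ τ_X ✓.
  U = {x63, x64}: f^{-1}(U) = {2} ∉ τ_X ✗.
  U = {x63, x65}: f^{-1}(U) = {1, 2} ∈ τ_X ✓.
  U = {x64, x65}: f^{-1}(U) = {1} ∈ τ_X ✓.
  U = {x62, x63, x64}: f^{-1}(U) = {2} ∉ τ_X ✗.
  U = {x62, x64, x65}: f^{-1}(U) = {1} ∈ τ_X ✓.
  U = {x63, x64, x65}: f^{-1}(U) = {1, 2} ∈ τ_X ✓.
  U = {x62, x63, x64, x65}: f^{-1}(U) = {1, 2} ∈ τ_X ✓.
Found U = {x63} with f^{-1}(U) = {2} not in τ_X. Therefore f is NOT continuous.


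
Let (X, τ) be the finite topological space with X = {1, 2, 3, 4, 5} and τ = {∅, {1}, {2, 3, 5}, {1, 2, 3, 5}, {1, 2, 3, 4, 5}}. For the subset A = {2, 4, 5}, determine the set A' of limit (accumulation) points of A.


A' = {2, 3, 4, 5}

For each x ∈ X, list the open sets U ∈ τ with x ∈ U, then check whether U ∩ (A ∖ {x}) ≠ ∅ for every such U.
  x = 1: open {1} ∋ x has {1} ∩ (A ∖ {1}) = ∅, so x is NOT a limit point.
  x = 2: opens ∋ x are {2, 3, 5}, {1, 2, 3, 5}, {1, 2, 3, 4, 5}; each meets A ∖ {2}, so x IS a limit point.
  x = 3: opens ∋ x are {2, 3, 5}, {1, 2, 3, 5}, {1, 2, 3, 4, 5}; each meets A ∖ {3}, so x IS a limit point.
  x = 4: opens ∋ x are {1, 2, 3, 4, 5}; each meets A ∖ {4}, so x IS a limit point.
  x = 5: opens ∋ x are {2, 3, 5}, {1, 2, 3, 5}, {1, 2, 3, 4, 5}; each meets A ∖ {5}, so x IS a limit point.
Collecting: A' = {2, 3, 4, 5}.


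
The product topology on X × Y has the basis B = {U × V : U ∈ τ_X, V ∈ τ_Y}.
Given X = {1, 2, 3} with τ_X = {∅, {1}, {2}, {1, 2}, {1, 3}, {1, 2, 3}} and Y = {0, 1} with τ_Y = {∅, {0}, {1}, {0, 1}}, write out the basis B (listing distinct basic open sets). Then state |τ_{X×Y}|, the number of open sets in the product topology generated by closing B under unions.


Basis B = {∅ × ∅, {1} × {0}, {1} × {1}, {2} × {0}, {2} × {1}, {1} × {0, 1}, {1, 2} × {0}, {1, 3} × {0}, {1, 2} × {1}, {1, 3} × {1}, {2} × {0, 1}, {1, 2, 3} × {0}, {1, 2, 3} × {1}, {1, 2} × {0, 1}, {1, 3} × {0, 1}, {1, 2, 3} × {0, 1}}; |τ_{X×Y}| = 36.

Enumerate products U × V with U ∈ τ_X, V ∈ τ_Y (deduplicated):
  ∅ × ∅ = {} (∅)
  {1} × {0} = {(1,0)}
  {1} × {1} = {(1,1)}
  {2} × {0} = {(2,0)}
  {2} × {1} = {(2,1)}
  {1} × {0, 1} = {(1,0), (1,1)}
  {1, 2} × {0} = {(1,0), (2,0)}
  {1, 3} × {0} = {(1,0), (3,0)}
  {1, 2} × {1} = {(1,1), (2,1)}
  {1, 3} × {1} = {(1,1), (3,1)}
  {2} × {0, 1} = {(2,0), (2,1)}
  {1, 2, 3} × {0} = {(1,0), (2,0), (3,0)}
  {1, 2, 3} × {1} = {(1,1), (2,1), (3,1)}
  {1, 2} × {0, 1} = {(1,0), (1,1), (2,0), (2,1)}
  {1, 3} × {0, 1} = {(1,0), (1,1), (3,0), (3,1)}
  {1, 2, 3} × {0, 1} = {(1,0), (1,1), (2,0), (2,1), (3,0), (3,1)}
These 16 distinct sets form the basis B.
Close under arbitrary unions to get τ_{X×Y}; counting gives |τ_{X×Y}| = 36.


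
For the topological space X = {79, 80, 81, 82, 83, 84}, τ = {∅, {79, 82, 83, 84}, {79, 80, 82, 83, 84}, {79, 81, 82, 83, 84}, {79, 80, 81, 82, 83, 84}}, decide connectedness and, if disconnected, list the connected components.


(X, τ) is connected.

Find clopen sets (U ∈ τ with X ∖ U ∈ τ):
  U = ∅, X ∖ U = {79, 80, 81, 82, 83, 84} — both open, so U is clopen.
  U = {79, 80, 81, 82, 83, 84}, X ∖ U = ∅ — both open, so U is clopen.
Only trivial clopens (∅ and X) exist, so (X, τ) is connected.
Compute connected components by grouping points that agree on all clopens:
  component: {79, 80, 81, 82, 83, 84}


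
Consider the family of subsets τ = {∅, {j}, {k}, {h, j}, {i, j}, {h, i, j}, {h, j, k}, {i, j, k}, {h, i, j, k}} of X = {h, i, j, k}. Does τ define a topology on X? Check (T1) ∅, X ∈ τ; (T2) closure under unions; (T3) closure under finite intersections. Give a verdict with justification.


τ is NOT a topology on X.

Axiom (T1): ∅ ∈ τ? Yes; X ∈ τ? Yes.
Axiom (T2/T3): check pairwise unions and intersections of members of τ.
Counterexample for (T2): {j} ∪ {k} = {j, k} ∉ τ. Therefore τ is NOT a topology.


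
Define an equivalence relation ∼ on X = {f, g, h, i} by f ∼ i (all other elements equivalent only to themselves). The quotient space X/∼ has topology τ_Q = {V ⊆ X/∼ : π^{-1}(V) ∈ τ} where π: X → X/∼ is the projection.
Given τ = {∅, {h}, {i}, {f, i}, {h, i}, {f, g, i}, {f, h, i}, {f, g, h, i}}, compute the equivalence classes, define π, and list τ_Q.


X/∼ = {[f=i], [g], [h]}; |τ_Q| = 6.

Equivalence classes: [f=i], [g], [h].
Quotient map π: X → X/∼ sends f ↦ [f=i], g ↦ [g], h ↦ [h], i ↦ [f=i].
For each subset V ⊆ X/∼, compute π^{-1}(V) ⊆ X and check whether π^{-1}(V) ∈ τ. V is open in τ_Q iff π^{-1}(V) ∈ τ.
  V = {}: π^{-1}(V) = ∅ ∈ τ ✓.
  V = {[f=i]}: π^{-1}(V) = {f, i} ∈ τ ✓.
  V = {[g]}: π^{-1}(V) = {g} ∉ τ ✗.
  V = {[f=i], [g]}: π^{-1}(V) = {f, g, i} ∈ τ ✓.
  V = {[h]}: π^{-1}(V) = {h} ∈ τ ✓.
  V = {[f=i], [h]}: π^{-1}(V) = {f, h, i} ∈ τ ✓.
  V = {[g], [h]}: π^{-1}(V) = {g, h} ∉ τ ✗.
  V = {[f=i], [g], [h]}: π^{-1}(V) = {f, g, h, i} ∈ τ ✓.
Open sets in the quotient: τ_Q = {{}, {[f=i]}, {[f=i], [g]}, {[h]}, {[f=i], [h]}, {[f=i], [g], [h]}} (6 elements).


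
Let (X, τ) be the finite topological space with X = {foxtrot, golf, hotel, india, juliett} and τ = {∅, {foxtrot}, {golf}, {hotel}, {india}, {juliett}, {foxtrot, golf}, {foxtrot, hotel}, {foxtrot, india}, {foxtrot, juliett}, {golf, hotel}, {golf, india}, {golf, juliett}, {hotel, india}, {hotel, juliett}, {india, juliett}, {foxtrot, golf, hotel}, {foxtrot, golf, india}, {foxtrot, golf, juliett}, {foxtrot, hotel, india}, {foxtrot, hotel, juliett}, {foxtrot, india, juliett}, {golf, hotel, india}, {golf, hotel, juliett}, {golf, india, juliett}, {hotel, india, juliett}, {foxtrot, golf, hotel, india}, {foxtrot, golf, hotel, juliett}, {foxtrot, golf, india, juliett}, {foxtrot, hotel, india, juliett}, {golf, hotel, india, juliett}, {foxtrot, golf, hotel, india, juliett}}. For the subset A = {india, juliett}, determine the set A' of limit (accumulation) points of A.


A' = ∅

For each x ∈ X, list the open sets U ∈ τ with x ∈ U, then check whether U ∩ (A ∖ {x}) ≠ ∅ for every such U.
  x = foxtrot: open {foxtrot} ∋ x has {foxtrot} ∩ (A ∖ {foxtrot}) = ∅, so x is NOT a limit point.
  x = golf: open {golf} ∋ x has {golf} ∩ (A ∖ {golf}) = ∅, so x is NOT a limit point.
  x = hotel: open {hotel} ∋ x has {hotel} ∩ (A ∖ {hotel}) = ∅, so x is NOT a limit point.
  x = india: open {india} ∋ x has {india} ∩ (A ∖ {india}) = ∅, so x is NOT a limit point.
  x = juliett: open {juliett} ∋ x has {juliett} ∩ (A ∖ {juliett}) = ∅, so x is NOT a limit point.
Collecting: A' = ∅.


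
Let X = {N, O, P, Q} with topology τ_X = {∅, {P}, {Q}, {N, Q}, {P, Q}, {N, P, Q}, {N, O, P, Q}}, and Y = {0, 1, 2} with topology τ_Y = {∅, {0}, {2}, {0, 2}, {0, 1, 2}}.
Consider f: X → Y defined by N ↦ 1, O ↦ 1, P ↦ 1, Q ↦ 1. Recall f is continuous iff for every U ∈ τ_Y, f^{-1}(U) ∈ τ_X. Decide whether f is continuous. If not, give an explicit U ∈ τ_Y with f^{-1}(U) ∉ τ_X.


f IS continuous.

Compute f^{-1}(U) for each U ∈ τ_Y:
  U = ∅: f^{-1}(U) = ∅ ∈ τ_X ✓.
  U = {0}: f^{-1}(U) = ∅ ∈ τ_X ✓.
  U = {2}: f^{-1}(U) = ∅ ∈ τ_X ✓.
  U = {0, 2}: f^{-1}(U) = ∅ ∈ τ_X ✓.
  U = {0, 1, 2}: f^{-1}(U) = {N, O, P, Q} ∈ τ_X ✓.
Every preimage lies in τ_X, so f IS continuous.


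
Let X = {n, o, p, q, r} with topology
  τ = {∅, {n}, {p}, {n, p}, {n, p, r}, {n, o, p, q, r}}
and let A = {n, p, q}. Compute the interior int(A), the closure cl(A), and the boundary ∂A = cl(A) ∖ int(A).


int(A) = {n, p}, cl(A) = {n, o, p, q, r}, ∂A = {o, q, r}.

Closed sets in (X, τ) are complements of opens:
  closed(X, τ) = {∅, {o, q}, {o, q, r}, {n, o, q, r}, {o, p, q, r}, {n, o, p, q, r}}.
int(A) = ⋃ {U ∈ τ : U ⊆ A}. Opens contained in A: ∅, {n}, {p}, {n, p}.
Taking the union of these: int(A) = {n, p}.
cl(A) = ⋂ {C closed : A ⊆ C}. Closed sets containing A: {n, o, p, q, r}.
Intersecting these: cl(A) = {n, o, p, q, r}.
∂A = cl(A) ∖ int(A) = {n, o, p, q, r} ∖ {n, p} = {o, q, r}.


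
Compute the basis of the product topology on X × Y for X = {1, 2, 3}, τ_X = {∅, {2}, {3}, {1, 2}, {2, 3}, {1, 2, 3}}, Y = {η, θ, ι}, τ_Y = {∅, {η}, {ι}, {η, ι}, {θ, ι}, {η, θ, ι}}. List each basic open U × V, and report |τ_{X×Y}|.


Basis B = {∅ × ∅, {2} × {η}, {2} × {ι}, {3} × {η}, {3} × {ι}, {1, 2} × {η}, {1, 2} × {ι}, {2} × {η, ι}, {2, 3} × {η}, {2} × {θ, ι}, {2, 3} × {ι}, {3} × {η, ι}, {3} × {θ, ι}, {1, 2, 3} × {η}, {1, 2, 3} × {ι}, {2} × {η, θ, ι}, {3} × {η, θ, ι}, {1, 2} × {η, ι}, {1, 2} × {θ, ι}, {2, 3} × {η, ι}, {2, 3} × {θ, ι}, {1, 2} × {η, θ, ι}, {1, 2, 3} × {η, ι}, {1, 2, 3} × {θ, ι}, {2, 3} × {η, θ, ι}, {1, 2, 3} × {η, θ, ι}}; |τ_{X×Y}| = 108.

Enumerate products U × V with U ∈ τ_X, V ∈ τ_Y (deduplicated):
  ∅ × ∅ = {} (∅)
  {2} × {η} = {(2,η)}
  {2} × {ι} = {(2,ι)}
  {3} × {η} = {(3,η)}
  {3} × {ι} = {(3,ι)}
  {1, 2} × {η} = {(1,η), (2,η)}
  {1, 2} × {ι} = {(1,ι), (2,ι)}
  {2} × {η, ι} = {(2,η), (2,ι)}
  {2, 3} × {η} = {(2,η), (3,η)}
  {2} × {θ, ι} = {(2,θ), (2,ι)}
  {2, 3} × {ι} = {(2,ι), (3,ι)}
  {3} × {η, ι} = {(3,η), (3,ι)}
  {3} × {θ, ι} = {(3,θ), (3,ι)}
  {1, 2, 3} × {η} = {(1,η), (2,η), (3,η)}
  {1, 2, 3} × {ι} = {(1,ι), (2,ι), (3,ι)}
  {2} × {η, θ, ι} = {(2,η), (2,θ), (2,ι)}
  {3} × {η, θ, ι} = {(3,η), (3,θ), (3,ι)}
  {1, 2} × {η, ι} = {(1,η), (1,ι), (2,η), (2,ι)}
  {1, 2} × {θ, ι} = {(1,θ), (1,ι), (2,θ), (2,ι)}
  {2, 3} × {η, ι} = {(2,η), (2,ι), (3,η), (3,ι)}
  {2, 3} × {θ, ι} = {(2,θ), (2,ι), (3,θ), (3,ι)}
  {1, 2} × {η, θ, ι} = {(1,η), (1,θ), (1,ι), (2,η), (2,θ), (2,ι)}
  {1, 2, 3} × {η, ι} = {(1,η), (1,ι), (2,η), (2,ι), (3,η), (3,ι)}
  {1, 2, 3} × {θ, ι} = {(1,θ), (1,ι), (2,θ), (2,ι), (3,θ), (3,ι)}
  {2, 3} × {η, θ, ι} = {(2,η), (2,θ), (2,ι), (3,η), (3,θ), (3,ι)}
  {1, 2, 3} × {η, θ, ι} = {(1,η), (1,θ), (1,ι), (2,η), (2,θ), (2,ι), (3,η), (3,θ), (3,ι)}
These 26 distinct sets form the basis B.
Close under arbitrary unions to get τ_{X×Y}; counting gives |τ_{X×Y}| = 108.


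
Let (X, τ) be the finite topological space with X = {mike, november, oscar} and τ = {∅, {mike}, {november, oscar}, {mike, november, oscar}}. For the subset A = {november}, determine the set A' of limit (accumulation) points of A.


A' = {oscar}

For each x ∈ X, list the open sets U ∈ τ with x ∈ U, then check whether U ∩ (A ∖ {x}) ≠ ∅ for every such U.
  x = mike: open {mike} ∋ x has {mike} ∩ (A ∖ {mike}) = ∅, so x is NOT a limit point.
  x = november: open {november, oscar} ∋ x has {november, oscar} ∩ (A ∖ {november}) = ∅, so x is NOT a limit point.
  x = oscar: opens ∋ x are {november, oscar}, {mike, november, oscar}; each meets A ∖ {oscar}, so x IS a limit point.
Collecting: A' = {oscar}.


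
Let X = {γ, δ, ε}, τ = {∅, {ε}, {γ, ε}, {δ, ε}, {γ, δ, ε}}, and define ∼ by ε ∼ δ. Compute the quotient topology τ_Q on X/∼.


X/∼ = {[γ], [δ=ε]}; |τ_Q| = 3.

Equivalence classes: [γ], [δ=ε].
Quotient map π: X → X/∼ sends γ ↦ [γ], δ ↦ [δ=ε], ε ↦ [δ=ε].
For each subset V ⊆ X/∼, compute π^{-1}(V) ⊆ X and check whether π^{-1}(V) ∈ τ. V is open in τ_Q iff π^{-1}(V) ∈ τ.
  V = {}: π^{-1}(V) = ∅ ∈ τ ✓.
  V = {[γ]}: π^{-1}(V) = {γ} ∉ τ ✗.
  V = {[δ=ε]}: π^{-1}(V) = {δ, ε} ∈ τ ✓.
  V = {[γ], [δ=ε]}: π^{-1}(V) = {γ, δ, ε} ∈ τ ✓.
Open sets in the quotient: τ_Q = {{}, {[δ=ε]}, {[γ], [δ=ε]}} (3 elements).


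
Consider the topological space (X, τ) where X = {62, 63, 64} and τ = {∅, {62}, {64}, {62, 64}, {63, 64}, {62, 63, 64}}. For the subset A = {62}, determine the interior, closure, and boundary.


int(A) = {62}, cl(A) = {62}, ∂A = ∅.

Closed sets in (X, τ) are complements of opens:
  closed(X, τ) = {∅, {62}, {63}, {62, 63}, {63, 64}, {62, 63, 64}}.
int(A) = ⋃ {U ∈ τ : U ⊆ A}. Opens contained in A: ∅, {62}.
Taking the union of these: int(A) = {62}.
cl(A) = ⋂ {C closed : A ⊆ C}. Closed sets containing A: {62}, {62, 63}, {62, 63, 64}.
Intersecting these: cl(A) = {62}.
∂A = cl(A) ∖ int(A) = {62} ∖ {62} = ∅.


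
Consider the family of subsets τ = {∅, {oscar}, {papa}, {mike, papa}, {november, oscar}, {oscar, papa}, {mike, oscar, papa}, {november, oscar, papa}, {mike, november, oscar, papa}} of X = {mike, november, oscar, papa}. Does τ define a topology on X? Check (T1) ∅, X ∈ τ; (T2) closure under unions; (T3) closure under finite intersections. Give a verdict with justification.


τ IS a topology on X.

Axiom (T1): ∅ ∈ τ? Yes; X ∈ τ? Yes.
Axiom (T2/T3): check pairwise unions and intersections of members of τ.
All pairwise intersections and unions checked — each lies in τ. Therefore τ satisfies (T1), (T2), (T3): it IS a topology on X.


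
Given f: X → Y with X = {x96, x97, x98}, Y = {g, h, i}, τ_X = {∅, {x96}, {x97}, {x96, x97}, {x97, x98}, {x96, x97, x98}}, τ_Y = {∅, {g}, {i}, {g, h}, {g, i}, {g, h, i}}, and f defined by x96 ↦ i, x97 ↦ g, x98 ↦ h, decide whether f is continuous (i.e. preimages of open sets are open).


f IS continuous.

Compute f^{-1}(U) for each U ∈ τ_Y:
  U = ∅: f^{-1}(U) = ∅ ∈ τ_X ✓.
  U = {g}: f^{-1}(U) = {x97} ∈ τ_X ✓.
  U = {i}: f^{-1}(U) = {x96} ∈ τ_X ✓.
  U = {g, h}: f^{-1}(U) = {x97, x98} ∈ τ_X ✓.
  U = {g, i}: f^{-1}(U) = {x96, x97} ∈ τ_X ✓.
  U = {g, h, i}: f^{-1}(U) = {x96, x97, x98} ∈ τ_X ✓.
Every preimage lies in τ_X, so f IS continuous.


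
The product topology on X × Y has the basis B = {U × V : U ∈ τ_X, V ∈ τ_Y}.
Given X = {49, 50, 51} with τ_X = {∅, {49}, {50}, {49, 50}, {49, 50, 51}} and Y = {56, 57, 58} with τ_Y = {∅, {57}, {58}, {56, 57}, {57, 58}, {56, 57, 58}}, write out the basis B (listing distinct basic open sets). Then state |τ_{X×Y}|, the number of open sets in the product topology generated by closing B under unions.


Basis B = {∅ × ∅, {49} × {57}, {49} × {58}, {50} × {57}, {50} × {58}, {49} × {56, 57}, {49} × {57, 58}, {49, 50} × {57}, {49, 50} × {58}, {50} × {56, 57}, {50} × {57, 58}, {49} × {56, 57, 58}, {49, 50, 51} × {57}, {49, 50, 51} × {58}, {50} × {56, 57, 58}, {49, 50} × {56, 57}, {49, 50} × {57, 58}, {49, 50} × {56, 57, 58}, {49, 50, 51} × {56, 57}, {49, 50, 51} × {57, 58}, {49, 50, 51} × {56, 57, 58}}; |τ_{X×Y}| = 70.

Enumerate products U × V with U ∈ τ_X, V ∈ τ_Y (deduplicated):
  ∅ × ∅ = {} (∅)
  {49} × {57} = {(49,57)}
  {49} × {58} = {(49,58)}
  {50} × {57} = {(50,57)}
  {50} × {58} = {(50,58)}
  {49} × {56, 57} = {(49,56), (49,57)}
  {49} × {57, 58} = {(49,57), (49,58)}
  {49, 50} × {57} = {(49,57), (50,57)}
  {49, 50} × {58} = {(49,58), (50,58)}
  {50} × {56, 57} = {(50,56), (50,57)}
  {50} × {57, 58} = {(50,57), (50,58)}
  {49} × {56, 57, 58} = {(49,56), (49,57), (49,58)}
  {49, 50, 51} × {57} = {(49,57), (50,57), (51,57)}
  {49, 50, 51} × {58} = {(49,58), (50,58), (51,58)}
  {50} × {56, 57, 58} = {(50,56), (50,57), (50,58)}
  {49, 50} × {56, 57} = {(49,56), (49,57), (50,56), (50,57)}
  {49, 50} × {57, 58} = {(49,57), (49,58), (50,57), (50,58)}
  {49, 50} × {56, 57, 58} = {(49,56), (49,57), (49,58), (50,56), (50,57), (50,58)}
  {49, 50, 51} × {56, 57} = {(49,56), (49,57), (50,56), (50,57), (51,56), (51,57)}
  {49, 50, 51} × {57, 58} = {(49,57), (49,58), (50,57), (50,58), (51,57), (51,58)}
  {49, 50, 51} × {56, 57, 58} = {(49,56), (49,57), (49,58), (50,56), (50,57), (50,58), (51,56), (51,57), (51,58)}
These 21 distinct sets form the basis B.
Close under arbitrary unions to get τ_{X×Y}; counting gives |τ_{X×Y}| = 70.


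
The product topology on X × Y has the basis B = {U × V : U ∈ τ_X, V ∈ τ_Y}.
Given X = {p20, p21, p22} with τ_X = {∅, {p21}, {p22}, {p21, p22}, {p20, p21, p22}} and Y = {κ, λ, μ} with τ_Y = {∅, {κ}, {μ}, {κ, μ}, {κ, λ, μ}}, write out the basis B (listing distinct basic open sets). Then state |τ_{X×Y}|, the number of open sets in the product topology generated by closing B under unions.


Basis B = {∅ × ∅, {p21} × {κ}, {p21} × {μ}, {p22} × {κ}, {p22} × {μ}, {p21} × {κ, μ}, {p21, p22} × {κ}, {p21, p22} × {μ}, {p22} × {κ, μ}, {p20, p21, p22} × {κ}, {p20, p21, p22} × {μ}, {p21} × {κ, λ, μ}, {p22} × {κ, λ, μ}, {p21, p22} × {κ, μ}, {p20, p21, p22} × {κ, μ}, {p21, p22} × {κ, λ, μ}, {p20, p21, p22} × {κ, λ, μ}}; |τ_{X×Y}| = 48.

Enumerate products U × V with U ∈ τ_X, V ∈ τ_Y (deduplicated):
  ∅ × ∅ = {} (∅)
  {p21} × {κ} = {(p21,κ)}
  {p21} × {μ} = {(p21,μ)}
  {p22} × {κ} = {(p22,κ)}
  {p22} × {μ} = {(p22,μ)}
  {p21} × {κ, μ} = {(p21,κ), (p21,μ)}
  {p21, p22} × {κ} = {(p21,κ), (p22,κ)}
  {p21, p22} × {μ} = {(p21,μ), (p22,μ)}
  {p22} × {κ, μ} = {(p22,κ), (p22,μ)}
  {p20, p21, p22} × {κ} = {(p20,κ), (p21,κ), (p22,κ)}
  {p20, p21, p22} × {μ} = {(p20,μ), (p21,μ), (p22,μ)}
  {p21} × {κ, λ, μ} = {(p21,κ), (p21,λ), (p21,μ)}
  {p22} × {κ, λ, μ} = {(p22,κ), (p22,λ), (p22,μ)}
  {p21, p22} × {κ, μ} = {(p21,κ), (p21,μ), (p22,κ), (p22,μ)}
  {p20, p21, p22} × {κ, μ} = {(p20,κ), (p20,μ), (p21,κ), (p21,μ), (p22,κ), (p22,μ)}
  {p21, p22} × {κ, λ, μ} = {(p21,κ), (p21,λ), (p21,μ), (p22,κ), (p22,λ), (p22,μ)}
  {p20, p21, p22} × {κ, λ, μ} = {(p20,κ), (p20,λ), (p20,μ), (p21,κ), (p21,λ), (p21,μ), (p22,κ), (p22,λ), (p22,μ)}
These 17 distinct sets form the basis B.
Close under arbitrary unions to get τ_{X×Y}; counting gives |τ_{X×Y}| = 48.
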